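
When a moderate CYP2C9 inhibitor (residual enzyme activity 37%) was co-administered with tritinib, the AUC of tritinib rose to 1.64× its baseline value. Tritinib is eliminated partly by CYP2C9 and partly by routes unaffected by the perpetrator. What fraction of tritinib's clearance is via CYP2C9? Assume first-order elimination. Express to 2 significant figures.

Let x = fm,CYP2C9. Because AUC ∝ 1/CL, relative clearance fell to 1/1.64 = 0.6098.
Setting x·0.37 + (1 − x) = 0.6098 and solving: x = (0.6098 − 1)/(0.37 − 1) = 0.62.

0.62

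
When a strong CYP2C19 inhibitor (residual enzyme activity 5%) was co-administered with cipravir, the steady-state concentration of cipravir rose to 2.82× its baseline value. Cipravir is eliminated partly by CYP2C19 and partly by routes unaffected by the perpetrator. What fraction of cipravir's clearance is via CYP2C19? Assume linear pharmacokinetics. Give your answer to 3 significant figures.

0.679

CL'/CL = 1 / 2.82 = 0.3546
0.05·fm + (1 − fm) = 0.3546
fm = (0.3546 − 1) / (0.05 − 1) = 0.679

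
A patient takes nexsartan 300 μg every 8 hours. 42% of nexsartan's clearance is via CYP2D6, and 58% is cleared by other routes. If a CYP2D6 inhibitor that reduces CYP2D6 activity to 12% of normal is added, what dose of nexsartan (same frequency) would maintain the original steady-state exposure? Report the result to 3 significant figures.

189 μg

The CYP2D6 pathway (42% of clearance) falls to 0.12× activity: 0.42 × 0.12 = 0.0504.
The remaining 58% of clearance is unaffected.
CL_new/CL_old = 0.0504 + 0.58 = 0.6304.
Exposure is unchanged when dose changes in proportion to clearance. New dose = 300 μg × 0.6304 = 189 μg.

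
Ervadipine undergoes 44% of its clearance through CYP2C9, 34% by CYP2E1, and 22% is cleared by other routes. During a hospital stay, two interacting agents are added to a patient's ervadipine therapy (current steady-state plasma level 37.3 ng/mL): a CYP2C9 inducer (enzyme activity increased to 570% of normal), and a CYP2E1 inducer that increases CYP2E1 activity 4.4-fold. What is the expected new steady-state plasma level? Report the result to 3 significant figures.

The CYP2C9 pathway (44% of clearance) increases to 5.7× activity: 0.44 × 5.7 = 2.508.
The CYP2E1 pathway (34% of clearance) increases to 4.4× activity: 0.34 × 4.4 = 1.496.
The remaining 22% of clearance is unaffected.
Relative clearance = 2.508 + 1.496 + 0.22 = 4.224.
New steady-state plasma level = 37.3 / 4.224 = 8.83 ng/mL (concentration scales inversely with clearance).

8.83 ng/mL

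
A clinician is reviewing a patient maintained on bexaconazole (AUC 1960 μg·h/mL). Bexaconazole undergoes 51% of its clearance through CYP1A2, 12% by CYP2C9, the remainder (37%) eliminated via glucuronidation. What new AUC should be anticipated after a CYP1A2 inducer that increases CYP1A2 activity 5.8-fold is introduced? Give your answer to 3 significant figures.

The CYP1A2 pathway (51% of clearance) is boosted to 5.8× activity: 0.51 × 5.8 = 2.958.
CYP2C9 (12%) and the residual 37% are unaffected.
Relative clearance = 2.958 + 0.12 + 0.37 = 3.448.
New AUC = baseline ÷ relative clearance = 1960 / 3.448 = 568 μg·h/mL.

568 μg·h/mL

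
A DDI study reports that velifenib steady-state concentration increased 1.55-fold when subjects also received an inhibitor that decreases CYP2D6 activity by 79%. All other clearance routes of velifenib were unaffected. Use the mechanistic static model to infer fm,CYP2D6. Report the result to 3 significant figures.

Write x for the fraction cleared via CYP2D6. The observed steady-state concentration change means clearance fell to 1/1.55 = 0.6452 of baseline.
Only the CYP2D6 route changed, so 0.6452 = x·0.21 + (1 − x), giving x = 0.449.

0.449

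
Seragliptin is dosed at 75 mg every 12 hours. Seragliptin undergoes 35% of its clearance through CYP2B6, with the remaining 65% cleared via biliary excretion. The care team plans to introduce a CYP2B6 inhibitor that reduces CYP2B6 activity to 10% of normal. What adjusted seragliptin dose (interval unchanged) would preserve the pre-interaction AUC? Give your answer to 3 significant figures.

51.4 mg

CYP2B6: 0.35 × 0.1 = 0.035
Other: 0.65 (unchanged)
New clearance relative to baseline: 0.035 + 0.65 = 0.685.
Exposure is unchanged when dose changes in proportion to clearance. New dose = 75 mg × 0.685 = 51.4 mg.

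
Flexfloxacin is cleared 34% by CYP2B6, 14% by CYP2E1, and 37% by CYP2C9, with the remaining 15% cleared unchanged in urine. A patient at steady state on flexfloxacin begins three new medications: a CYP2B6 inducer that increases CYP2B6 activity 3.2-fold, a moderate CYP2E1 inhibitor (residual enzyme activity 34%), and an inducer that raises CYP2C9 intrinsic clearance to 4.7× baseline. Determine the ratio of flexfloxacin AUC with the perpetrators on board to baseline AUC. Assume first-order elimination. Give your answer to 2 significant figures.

CYP2B6: 0.34 × 3.2 = 1.088
CYP2E1: 0.14 × 0.34 = 0.0476
CYP2C9: 0.37 × 4.7 = 1.739
Other: 0.15 (unchanged)
Relative clearance = 1.088 + 0.0476 + 1.739 + 0.15 = 3.0246.
Net AUC ratio = 1 / 3.0246 = 0.33.

0.33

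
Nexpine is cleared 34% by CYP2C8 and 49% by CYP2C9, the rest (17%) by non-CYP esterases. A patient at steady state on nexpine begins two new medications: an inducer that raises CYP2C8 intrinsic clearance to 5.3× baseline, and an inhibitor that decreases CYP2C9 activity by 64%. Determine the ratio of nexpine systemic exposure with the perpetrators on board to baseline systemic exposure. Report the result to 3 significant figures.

The CYP2C8 pathway (34% of clearance) increases to 5.3× activity: 0.34 × 5.3 = 1.802.
The CYP2C9 pathway (49% of clearance) is reduced to 0.36× activity: 0.49 × 0.36 = 0.1764.
The remaining 17% of clearance is unaffected.
New clearance relative to baseline: 1.802 + 0.1764 + 0.17 = 2.1484.
Because systemic exposure varies inversely with clearance, the combined effect is 1 / 2.1484 = 0.465.

0.465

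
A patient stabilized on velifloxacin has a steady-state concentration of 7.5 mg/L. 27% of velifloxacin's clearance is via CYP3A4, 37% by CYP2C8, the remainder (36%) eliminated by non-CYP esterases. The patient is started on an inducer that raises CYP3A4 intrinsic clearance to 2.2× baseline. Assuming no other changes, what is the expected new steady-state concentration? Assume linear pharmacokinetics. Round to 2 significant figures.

CYP3A4: 0.27 × 2.2 = 0.594
CYP2C8: 0.37 (unchanged)
Other: 0.36 (unchanged)
Relative clearance = 0.594 + 0.37 + 0.36 = 1.324.
With dosing unchanged, steady-state concentration scales as 1/CL: 7.5 / 1.324 = 5.7 mg/L.

5.7 mg/L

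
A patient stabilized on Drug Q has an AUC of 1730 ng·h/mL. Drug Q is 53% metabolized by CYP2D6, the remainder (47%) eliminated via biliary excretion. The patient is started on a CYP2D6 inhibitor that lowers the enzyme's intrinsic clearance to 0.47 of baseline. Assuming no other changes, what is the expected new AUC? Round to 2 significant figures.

The CYP2D6 pathway (53% of clearance) drops to 0.47× activity: 0.53 × 0.47 = 0.2491.
The remaining 47% of clearance is unaffected.
CL_new/CL_old = 0.2491 + 0.47 = 0.7191.
New AUC = baseline ÷ relative clearance = 1730 / 0.7191 = 2.4 × 10³ ng·h/mL.

2.4 × 10³ ng·h/mL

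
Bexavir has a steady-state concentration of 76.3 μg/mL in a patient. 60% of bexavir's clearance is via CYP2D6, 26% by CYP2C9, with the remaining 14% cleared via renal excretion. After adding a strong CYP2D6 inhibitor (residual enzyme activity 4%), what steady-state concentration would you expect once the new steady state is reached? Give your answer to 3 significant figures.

The CYP2D6 pathway (60% of clearance) is reduced to 0.04× activity: 0.6 × 0.04 = 0.024.
CYP2C9 (26%) and the residual 14% are unaffected.
New clearance relative to baseline: 0.024 + 0.26 + 0.14 = 0.424.
New steady-state concentration = baseline ÷ relative clearance = 76.3 / 0.424 = 180 μg/mL.

180 μg/mL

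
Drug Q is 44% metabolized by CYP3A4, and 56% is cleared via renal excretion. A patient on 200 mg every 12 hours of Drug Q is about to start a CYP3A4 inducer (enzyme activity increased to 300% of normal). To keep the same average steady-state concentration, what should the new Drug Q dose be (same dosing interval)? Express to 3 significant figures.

CYP3A4: 0.44 × 3 = 1.32
Other: 0.56 (unchanged)
Relative clearance = 1.32 + 0.56 = 1.88.
To maintain the same steady-state level, dose must scale with clearance: new dose = 200 × 1.88 = 376 mg.

376 mg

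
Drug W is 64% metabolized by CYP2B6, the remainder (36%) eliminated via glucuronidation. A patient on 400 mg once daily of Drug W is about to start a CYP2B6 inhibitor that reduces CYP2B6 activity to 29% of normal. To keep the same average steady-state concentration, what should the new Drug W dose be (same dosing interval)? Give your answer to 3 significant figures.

CYP2B6: 0.64 × 0.29 = 0.1856
Other: 0.36 (unchanged)
CL_new/CL_old = 0.1856 + 0.36 = 0.5456.
Css,avg = (dose rate)/CL, so holding Css fixed requires dose ∝ CL: 400 × 0.5456 = 218 mg.

218 mg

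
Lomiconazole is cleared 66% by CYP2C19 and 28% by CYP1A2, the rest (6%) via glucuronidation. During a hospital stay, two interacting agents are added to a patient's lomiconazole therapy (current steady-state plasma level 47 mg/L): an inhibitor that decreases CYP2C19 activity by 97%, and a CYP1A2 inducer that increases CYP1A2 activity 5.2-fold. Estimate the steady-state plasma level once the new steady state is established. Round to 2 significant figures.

The CYP2C19 pathway (66% of clearance) drops to 0.03× activity: 0.66 × 0.03 = 0.0198.
The CYP1A2 pathway (28% of clearance) rises to 5.2× activity: 0.28 × 5.2 = 1.456.
The remaining 6% of clearance is unaffected.
Relative clearance = 0.0198 + 1.456 + 0.06 = 1.5358.
New steady-state plasma level = 47 / 1.5358 = 31 mg/L (concentration scales inversely with clearance).

31 mg/L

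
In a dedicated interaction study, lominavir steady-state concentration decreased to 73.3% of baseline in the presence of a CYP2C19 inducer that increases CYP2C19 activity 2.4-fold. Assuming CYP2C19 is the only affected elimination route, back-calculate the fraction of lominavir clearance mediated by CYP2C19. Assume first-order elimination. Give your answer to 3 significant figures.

0.260

Write x for the fraction cleared via CYP2C19. The observed steady-state concentration change means clearance rose to 1/0.733 = 1.364 of baseline.
Setting x·2.4 + (1 − x) = 1.364 and solving: x = (1.364 − 1)/(2.4 − 1) = 0.260.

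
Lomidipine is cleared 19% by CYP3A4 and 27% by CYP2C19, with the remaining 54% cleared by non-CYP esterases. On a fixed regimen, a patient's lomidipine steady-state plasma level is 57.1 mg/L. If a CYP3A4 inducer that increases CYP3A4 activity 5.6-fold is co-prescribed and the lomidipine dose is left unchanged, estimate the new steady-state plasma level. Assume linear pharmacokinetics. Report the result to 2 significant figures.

The CYP3A4 pathway (19% of clearance) is boosted to 5.6× activity: 0.19 × 5.6 = 1.064.
CYP2C19 (27%) and the residual 54% are unaffected.
CL_new/CL_old = 1.064 + 0.27 + 0.54 = 1.874.
New steady-state plasma level = baseline ÷ relative clearance = 57.1 / 1.874 = 30 mg/L.

30 mg/L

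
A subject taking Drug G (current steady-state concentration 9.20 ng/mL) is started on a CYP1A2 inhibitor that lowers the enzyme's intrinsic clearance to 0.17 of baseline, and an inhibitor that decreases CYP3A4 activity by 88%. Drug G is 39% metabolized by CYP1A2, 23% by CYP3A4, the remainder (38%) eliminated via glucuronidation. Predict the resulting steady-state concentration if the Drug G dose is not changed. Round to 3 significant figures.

The CYP1A2 pathway (39% of clearance) falls to 0.17× activity: 0.39 × 0.17 = 0.0663.
The CYP3A4 pathway (23% of clearance) drops to 0.12× activity: 0.23 × 0.12 = 0.0276.
Non-CYP routes (38%) are unchanged.
CL_new/CL_old = 0.0663 + 0.0276 + 0.38 = 0.4739.
Dividing the baseline by the relative clearance: 9.20 / 0.4739 = 19.4 ng/mL.

19.4 ng/mL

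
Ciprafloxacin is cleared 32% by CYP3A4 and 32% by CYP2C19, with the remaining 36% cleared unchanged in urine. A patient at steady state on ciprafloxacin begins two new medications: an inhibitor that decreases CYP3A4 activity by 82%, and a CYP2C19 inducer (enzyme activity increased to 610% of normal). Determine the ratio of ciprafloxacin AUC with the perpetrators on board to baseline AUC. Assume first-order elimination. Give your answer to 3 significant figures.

CYP3A4: 0.32 × 0.18 = 0.0576
CYP2C19: 0.32 × 6.1 = 1.952
Other: 0.36 (unchanged)
CL_new/CL_old = 0.0576 + 1.952 + 0.36 = 2.3696.
AUC ∝ 1/CL: fold-change = 1 / 2.3696 = 0.422.

0.422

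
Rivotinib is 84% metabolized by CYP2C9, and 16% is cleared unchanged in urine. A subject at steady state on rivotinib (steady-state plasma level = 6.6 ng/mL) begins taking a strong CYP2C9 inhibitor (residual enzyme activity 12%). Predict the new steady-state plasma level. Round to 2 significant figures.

25 ng/mL

CYP2C9: 0.84 × 0.12 = 0.1008
Other: 0.16 (unchanged)
Relative clearance = 0.1008 + 0.16 = 0.2608.
With dosing unchanged, steady-state plasma level scales as 1/CL: 6.6 / 0.2608 = 25 ng/mL.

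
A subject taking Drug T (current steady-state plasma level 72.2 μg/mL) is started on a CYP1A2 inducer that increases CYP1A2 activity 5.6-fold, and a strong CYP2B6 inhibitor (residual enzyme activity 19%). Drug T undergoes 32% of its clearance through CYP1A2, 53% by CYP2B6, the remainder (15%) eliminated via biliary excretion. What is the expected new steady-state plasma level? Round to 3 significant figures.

35.3 μg/mL

The CYP1A2 pathway (32% of clearance) increases to 5.6× activity: 0.32 × 5.6 = 1.792.
The CYP2B6 pathway (53% of clearance) falls to 0.19× activity: 0.53 × 0.19 = 0.1007.
Non-CYP routes (15%) are unchanged.
Relative clearance = 1.792 + 0.1007 + 0.15 = 2.0427.
Dividing the baseline by the relative clearance: 72.2 / 2.0427 = 35.3 μg/mL.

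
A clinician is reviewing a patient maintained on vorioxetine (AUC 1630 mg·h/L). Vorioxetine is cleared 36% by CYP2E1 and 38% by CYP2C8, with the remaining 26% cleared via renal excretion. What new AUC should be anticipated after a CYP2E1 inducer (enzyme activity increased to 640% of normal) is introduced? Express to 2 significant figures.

The CYP2E1 pathway (36% of clearance) rises to 6.4× activity: 0.36 × 6.4 = 2.304.
CYP2C8 (38%) and the residual 26% are unaffected.
Relative clearance = 2.304 + 0.38 + 0.26 = 2.944.
With dosing unchanged, AUC scales as 1/CL: 1630 / 2.944 = 5.5 × 10² mg·h/L.

5.5 × 10² mg·h/L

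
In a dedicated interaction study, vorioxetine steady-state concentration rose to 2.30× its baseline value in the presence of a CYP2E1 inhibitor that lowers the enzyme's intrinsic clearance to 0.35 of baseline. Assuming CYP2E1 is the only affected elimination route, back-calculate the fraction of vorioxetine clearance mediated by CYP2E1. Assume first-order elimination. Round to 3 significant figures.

0.870

CL'/CL = 1 / 2.30 = 0.4348
0.35·fm + (1 − fm) = 0.4348
fm = (0.4348 − 1) / (0.35 − 1) = 0.870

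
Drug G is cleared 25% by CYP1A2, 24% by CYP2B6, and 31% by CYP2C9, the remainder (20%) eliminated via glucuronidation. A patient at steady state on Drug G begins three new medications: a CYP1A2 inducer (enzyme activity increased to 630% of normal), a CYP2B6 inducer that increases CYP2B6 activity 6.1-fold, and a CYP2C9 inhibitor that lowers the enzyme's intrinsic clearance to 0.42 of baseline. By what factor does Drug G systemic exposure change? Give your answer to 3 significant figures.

CYP1A2: 0.25 × 6.3 = 1.575
CYP2B6: 0.24 × 6.1 = 1.464
CYP2C9: 0.31 × 0.42 = 0.1302
Other: 0.2 (unchanged)
CL_new/CL_old = 1.575 + 1.464 + 0.1302 + 0.2 = 3.3692.
Net systemic exposure ratio = 1 / 3.3692 = 0.297.

0.297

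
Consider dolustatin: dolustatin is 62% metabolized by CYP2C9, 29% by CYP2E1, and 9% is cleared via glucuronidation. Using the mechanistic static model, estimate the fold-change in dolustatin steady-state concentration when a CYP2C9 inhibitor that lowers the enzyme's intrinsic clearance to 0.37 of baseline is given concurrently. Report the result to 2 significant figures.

The CYP2C9 pathway (62% of clearance) drops to 0.37× activity: 0.62 × 0.37 = 0.2294.
CYP2E1 (29%) and the residual 9% are unaffected.
Relative clearance = 0.2294 + 0.29 + 0.09 = 0.6094.
Steady-state concentration is inversely proportional to clearance, so the fold-change is 1 / 0.6094 = 1.6.

1.6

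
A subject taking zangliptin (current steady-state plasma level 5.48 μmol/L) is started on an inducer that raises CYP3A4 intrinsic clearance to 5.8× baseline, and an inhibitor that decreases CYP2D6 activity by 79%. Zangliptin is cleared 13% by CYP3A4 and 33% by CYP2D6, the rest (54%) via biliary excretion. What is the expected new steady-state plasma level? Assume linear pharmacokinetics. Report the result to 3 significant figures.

The CYP3A4 pathway (13% of clearance) rises to 5.8× activity: 0.13 × 5.8 = 0.754.
The CYP2D6 pathway (33% of clearance) falls to 0.21× activity: 0.33 × 0.21 = 0.0693.
Non-CYP routes (54%) are unchanged.
CL_new/CL_old = 0.754 + 0.0693 + 0.54 = 1.3633.
Steady-state plasma level ∝ 1/CL: new value = 5.48 / 1.3633 = 4.02 μmol/L.

4.02 μmol/L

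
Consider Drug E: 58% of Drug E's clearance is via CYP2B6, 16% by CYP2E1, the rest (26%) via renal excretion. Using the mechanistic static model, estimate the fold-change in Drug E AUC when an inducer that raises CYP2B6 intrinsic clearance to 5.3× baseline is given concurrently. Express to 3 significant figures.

0.286

The CYP2B6 pathway (58% of clearance) is boosted to 5.3× activity: 0.58 × 5.3 = 3.074.
CYP2E1 (16%) and the residual 26% are unaffected.
Relative clearance = 3.074 + 0.16 + 0.26 = 3.494.
AUC is inversely proportional to clearance, so the fold-change is 1 / 3.494 = 0.286.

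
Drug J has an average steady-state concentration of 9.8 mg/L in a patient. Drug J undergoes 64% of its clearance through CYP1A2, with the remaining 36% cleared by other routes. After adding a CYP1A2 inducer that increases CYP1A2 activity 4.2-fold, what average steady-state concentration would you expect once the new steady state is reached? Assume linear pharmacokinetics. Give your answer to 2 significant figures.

CYP1A2: 0.64 × 4.2 = 2.688
Other: 0.36 (unchanged)
Relative clearance = 2.688 + 0.36 = 3.048.
New average steady-state concentration = baseline ÷ relative clearance = 9.8 / 3.048 = 3.2 mg/L.

3.2 mg/L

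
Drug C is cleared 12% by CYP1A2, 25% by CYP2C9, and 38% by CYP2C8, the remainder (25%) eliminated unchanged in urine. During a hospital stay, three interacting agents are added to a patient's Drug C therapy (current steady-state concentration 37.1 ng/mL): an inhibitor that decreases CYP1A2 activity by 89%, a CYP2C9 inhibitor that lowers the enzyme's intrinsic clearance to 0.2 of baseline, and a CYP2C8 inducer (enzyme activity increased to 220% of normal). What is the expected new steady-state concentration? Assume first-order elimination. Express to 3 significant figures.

32.3 ng/mL

CYP1A2: 0.12 × 0.11 = 0.0132
CYP2C9: 0.25 × 0.2 = 0.05
CYP2C8: 0.38 × 2.2 = 0.836
Other: 0.25 (unchanged)
CL_new/CL_old = 0.0132 + 0.05 + 0.836 + 0.25 = 1.1492.
New steady-state concentration = 37.1 / 1.1492 = 32.3 ng/mL (concentration scales inversely with clearance).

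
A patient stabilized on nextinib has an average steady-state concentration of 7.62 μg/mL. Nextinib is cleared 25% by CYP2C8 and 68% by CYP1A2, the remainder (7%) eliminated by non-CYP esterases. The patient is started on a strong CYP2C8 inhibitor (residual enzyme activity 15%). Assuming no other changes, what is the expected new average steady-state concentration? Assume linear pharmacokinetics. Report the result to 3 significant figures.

CYP2C8: 0.25 × 0.15 = 0.0375
CYP1A2: 0.68 (unchanged)
Other: 0.07 (unchanged)
CL_new/CL_old = 0.0375 + 0.68 + 0.07 = 0.7875.
With dosing unchanged, average steady-state concentration scales as 1/CL: 7.62 / 0.7875 = 9.68 μg/mL.

9.68 μg/mL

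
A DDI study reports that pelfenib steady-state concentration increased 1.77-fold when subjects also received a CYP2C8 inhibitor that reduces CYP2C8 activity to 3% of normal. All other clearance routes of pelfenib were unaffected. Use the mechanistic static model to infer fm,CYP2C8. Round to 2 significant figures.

Let fm be the CYP2C8 fraction. New clearance relative to baseline = fm × 0.03 + (1 − fm).
Steady-state concentration ratio = 1 / (new CL fraction), so new CL fraction = 1 / 1.77 = 0.565.
fm × 0.03 + 1 − fm = 0.565  ⇒  fm × (0.03 − 1) = −0.435  ⇒  fm = 0.45.

0.45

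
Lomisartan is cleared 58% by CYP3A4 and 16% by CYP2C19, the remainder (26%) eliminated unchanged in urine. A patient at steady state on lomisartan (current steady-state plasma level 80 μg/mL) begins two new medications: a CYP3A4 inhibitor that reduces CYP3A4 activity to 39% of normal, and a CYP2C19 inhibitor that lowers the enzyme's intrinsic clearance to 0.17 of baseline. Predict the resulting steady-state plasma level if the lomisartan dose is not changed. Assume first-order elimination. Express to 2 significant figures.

CYP3A4: 0.58 × 0.39 = 0.2262
CYP2C19: 0.16 × 0.17 = 0.0272
Other: 0.26 (unchanged)
Relative clearance = 0.2262 + 0.0272 + 0.26 = 0.5134.
Dividing the baseline by the relative clearance: 80 / 0.5134 = 1.6 × 10² μg/mL.

1.6 × 10² μg/mL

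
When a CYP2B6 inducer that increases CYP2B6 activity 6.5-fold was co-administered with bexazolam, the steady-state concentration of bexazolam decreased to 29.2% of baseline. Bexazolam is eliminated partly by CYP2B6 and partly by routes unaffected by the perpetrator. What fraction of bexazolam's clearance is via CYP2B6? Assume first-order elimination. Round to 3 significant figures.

0.441

Write x for the fraction cleared via CYP2B6. The observed steady-state concentration change means clearance rose to 1/0.292 = 3.425 of baseline.
Only the CYP2B6 route changed, so 3.425 = x·6.5 + (1 − x), giving x = 0.441.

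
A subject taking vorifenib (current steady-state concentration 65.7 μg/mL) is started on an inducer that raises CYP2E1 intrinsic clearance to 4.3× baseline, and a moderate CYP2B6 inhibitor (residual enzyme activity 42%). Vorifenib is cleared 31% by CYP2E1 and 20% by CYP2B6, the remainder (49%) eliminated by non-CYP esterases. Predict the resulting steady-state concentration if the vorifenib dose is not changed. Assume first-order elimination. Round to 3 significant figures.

34.5 μg/mL

The CYP2E1 pathway (31% of clearance) rises to 4.3× activity: 0.31 × 4.3 = 1.333.
The CYP2B6 pathway (20% of clearance) falls to 0.42× activity: 0.2 × 0.42 = 0.084.
Non-CYP routes (49%) are unchanged.
Relative clearance = 1.333 + 0.084 + 0.49 = 1.907.
Dividing the baseline by the relative clearance: 65.7 / 1.907 = 34.5 μg/mL.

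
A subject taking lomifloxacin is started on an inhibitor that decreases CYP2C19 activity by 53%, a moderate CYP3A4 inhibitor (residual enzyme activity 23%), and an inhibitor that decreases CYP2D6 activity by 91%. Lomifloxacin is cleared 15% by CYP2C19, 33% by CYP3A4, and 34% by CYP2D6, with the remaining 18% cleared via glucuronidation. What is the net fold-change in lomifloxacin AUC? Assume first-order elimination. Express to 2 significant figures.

2.8

CYP2C19: 0.15 × 0.47 = 0.0705
CYP3A4: 0.33 × 0.23 = 0.0759
CYP2D6: 0.34 × 0.09 = 0.0306
Other: 0.18 (unchanged)
Relative clearance = 0.0705 + 0.0759 + 0.0306 + 0.18 = 0.357.
Because AUC varies inversely with clearance, the combined effect is 1 / 0.357 = 2.8.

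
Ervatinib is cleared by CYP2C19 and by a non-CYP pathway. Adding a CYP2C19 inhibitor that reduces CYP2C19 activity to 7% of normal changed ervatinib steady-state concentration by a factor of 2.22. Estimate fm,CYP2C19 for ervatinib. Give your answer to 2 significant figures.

CL'/CL = 1 / 2.22 = 0.4505
0.07·fm + (1 − fm) = 0.4505
fm = (0.4505 − 1) / (0.07 − 1) = 0.59

0.59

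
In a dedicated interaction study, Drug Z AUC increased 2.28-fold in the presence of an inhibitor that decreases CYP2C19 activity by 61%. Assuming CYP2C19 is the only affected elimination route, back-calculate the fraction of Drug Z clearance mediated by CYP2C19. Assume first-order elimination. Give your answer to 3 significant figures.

0.920

Write x for the fraction cleared via CYP2C19. The observed AUC change means clearance fell to 1/2.28 = 0.4386 of baseline.
Setting x·0.39 + (1 − x) = 0.4386 and solving: x = (0.4386 − 1)/(0.39 − 1) = 0.920.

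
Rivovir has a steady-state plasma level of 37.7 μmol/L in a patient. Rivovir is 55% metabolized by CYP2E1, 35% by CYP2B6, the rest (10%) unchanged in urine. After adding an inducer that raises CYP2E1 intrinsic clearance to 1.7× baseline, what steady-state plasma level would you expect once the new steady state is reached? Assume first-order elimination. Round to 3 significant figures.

The CYP2E1 pathway (55% of clearance) is boosted to 1.7× activity: 0.55 × 1.7 = 0.935.
CYP2B6 (35%) and the residual 10% are unaffected.
Relative clearance = 0.935 + 0.35 + 0.1 = 1.385.
With dosing unchanged, steady-state plasma level scales as 1/CL: 37.7 / 1.385 = 27.2 μmol/L.

27.2 μmol/L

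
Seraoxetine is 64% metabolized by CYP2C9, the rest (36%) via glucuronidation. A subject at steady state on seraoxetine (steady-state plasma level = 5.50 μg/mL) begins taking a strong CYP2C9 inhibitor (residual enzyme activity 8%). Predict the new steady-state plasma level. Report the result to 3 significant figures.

13.4 μg/mL

CYP2C9: 0.64 × 0.08 = 0.0512
Other: 0.36 (unchanged)
CL_new/CL_old = 0.0512 + 0.36 = 0.4112.
With dosing unchanged, steady-state plasma level scales as 1/CL: 5.50 / 0.4112 = 13.4 μg/mL.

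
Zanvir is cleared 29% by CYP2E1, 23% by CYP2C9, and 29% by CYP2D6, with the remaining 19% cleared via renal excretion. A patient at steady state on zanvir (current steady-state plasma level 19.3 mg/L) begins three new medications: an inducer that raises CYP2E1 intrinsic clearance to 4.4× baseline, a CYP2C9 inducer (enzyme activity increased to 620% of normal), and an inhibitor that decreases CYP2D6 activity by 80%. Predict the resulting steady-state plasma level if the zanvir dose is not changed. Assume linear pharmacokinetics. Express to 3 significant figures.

6.54 mg/L

The CYP2E1 pathway (29% of clearance) is boosted to 4.4× activity: 0.29 × 4.4 = 1.276.
The CYP2C9 pathway (23% of clearance) rises to 6.2× activity: 0.23 × 6.2 = 1.426.
The CYP2D6 pathway (29% of clearance) is reduced to 0.2× activity: 0.29 × 0.2 = 0.058.
Non-CYP routes (19%) are unchanged.
CL_new/CL_old = 1.276 + 1.426 + 0.058 + 0.19 = 2.95.
Dividing the baseline by the relative clearance: 19.3 / 2.95 = 6.54 mg/L.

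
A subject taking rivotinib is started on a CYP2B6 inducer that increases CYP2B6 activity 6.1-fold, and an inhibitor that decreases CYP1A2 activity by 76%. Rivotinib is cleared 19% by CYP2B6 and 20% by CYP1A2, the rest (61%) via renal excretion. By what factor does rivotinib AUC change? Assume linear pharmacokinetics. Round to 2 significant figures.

0.55

The CYP2B6 pathway (19% of clearance) increases to 6.1× activity: 0.19 × 6.1 = 1.159.
The CYP1A2 pathway (20% of clearance) drops to 0.24× activity: 0.2 × 0.24 = 0.048.
Non-CYP routes (61%) are unchanged.
New clearance relative to baseline: 1.159 + 0.048 + 0.61 = 1.817.
Net AUC ratio = 1 / 1.817 = 0.55.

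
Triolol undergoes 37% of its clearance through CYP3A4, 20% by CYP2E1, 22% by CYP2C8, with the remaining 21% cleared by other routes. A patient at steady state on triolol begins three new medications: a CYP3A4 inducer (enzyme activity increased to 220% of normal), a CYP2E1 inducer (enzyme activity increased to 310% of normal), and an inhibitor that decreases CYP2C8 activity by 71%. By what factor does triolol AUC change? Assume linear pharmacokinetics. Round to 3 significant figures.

0.586

The CYP3A4 pathway (37% of clearance) increases to 2.2× activity: 0.37 × 2.2 = 0.814.
The CYP2E1 pathway (20% of clearance) increases to 3.1× activity: 0.2 × 3.1 = 0.62.
The CYP2C8 pathway (22% of clearance) is reduced to 0.29× activity: 0.22 × 0.29 = 0.0638.
Non-CYP routes (21%) are unchanged.
CL_new/CL_old = 0.814 + 0.62 + 0.0638 + 0.21 = 1.7078.
AUC ∝ 1/CL: fold-change = 1 / 1.7078 = 0.586.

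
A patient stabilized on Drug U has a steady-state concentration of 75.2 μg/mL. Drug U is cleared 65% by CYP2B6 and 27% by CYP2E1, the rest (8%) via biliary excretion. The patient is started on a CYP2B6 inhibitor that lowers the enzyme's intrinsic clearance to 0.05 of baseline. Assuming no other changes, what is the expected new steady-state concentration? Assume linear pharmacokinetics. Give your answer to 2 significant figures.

2.0 × 10² μg/mL

The CYP2B6 pathway (65% of clearance) falls to 0.05× activity: 0.65 × 0.05 = 0.0325.
CYP2E1 (27%) and the residual 8% are unaffected.
Relative clearance = 0.0325 + 0.27 + 0.08 = 0.3825.
Steady-state concentration ∝ 1/CL, so new value = 75.2 / 0.3825 = 2.0 × 10² μg/mL.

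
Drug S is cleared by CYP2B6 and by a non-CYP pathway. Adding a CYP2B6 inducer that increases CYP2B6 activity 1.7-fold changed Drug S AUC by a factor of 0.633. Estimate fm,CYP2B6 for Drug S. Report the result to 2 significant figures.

0.83

CL'/CL = 1 / 0.633 = 1.58
1.7·fm + (1 − fm) = 1.58
fm = (1.58 − 1) / (1.7 − 1) = 0.83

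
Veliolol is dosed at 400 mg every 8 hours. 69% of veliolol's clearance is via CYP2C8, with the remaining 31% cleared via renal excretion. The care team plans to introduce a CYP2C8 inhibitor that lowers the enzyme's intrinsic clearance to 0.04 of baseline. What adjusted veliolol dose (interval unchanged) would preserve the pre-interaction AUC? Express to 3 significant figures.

135 mg

CYP2C8: 0.69 × 0.04 = 0.0276
Other: 0.31 (unchanged)
CL_new/CL_old = 0.0276 + 0.31 = 0.3376.
Css,avg = (dose rate)/CL, so holding Css fixed requires dose ∝ CL: 400 × 0.3376 = 135 mg.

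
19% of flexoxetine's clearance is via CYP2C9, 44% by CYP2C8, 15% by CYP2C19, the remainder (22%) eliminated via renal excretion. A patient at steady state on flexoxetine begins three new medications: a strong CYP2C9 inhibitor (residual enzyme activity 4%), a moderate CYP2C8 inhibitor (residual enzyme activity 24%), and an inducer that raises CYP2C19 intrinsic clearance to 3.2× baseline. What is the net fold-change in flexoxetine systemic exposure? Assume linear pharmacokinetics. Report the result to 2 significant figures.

1.2

The CYP2C9 pathway (19% of clearance) falls to 0.04× activity: 0.19 × 0.04 = 0.0076.
The CYP2C8 pathway (44% of clearance) falls to 0.24× activity: 0.44 × 0.24 = 0.1056.
The CYP2C19 pathway (15% of clearance) increases to 3.2× activity: 0.15 × 3.2 = 0.48.
Non-CYP routes (22%) are unchanged.
Relative clearance = 0.0076 + 0.1056 + 0.48 + 0.22 = 0.8132.
Net systemic exposure ratio = 1 / 0.8132 = 1.2.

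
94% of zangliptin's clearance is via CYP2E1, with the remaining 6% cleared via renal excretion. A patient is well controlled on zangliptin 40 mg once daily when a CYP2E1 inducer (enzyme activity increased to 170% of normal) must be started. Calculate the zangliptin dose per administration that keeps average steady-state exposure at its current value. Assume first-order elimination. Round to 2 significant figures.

The CYP2E1 pathway (94% of clearance) rises to 1.7× activity: 0.94 × 1.7 = 1.598.
Non-CYP routes (6%) are unchanged.
CL_new/CL_old = 1.598 + 0.06 = 1.658.
Exposure is unchanged when dose changes in proportion to clearance. New dose = 40 mg × 1.658 = 66 mg.

66 mg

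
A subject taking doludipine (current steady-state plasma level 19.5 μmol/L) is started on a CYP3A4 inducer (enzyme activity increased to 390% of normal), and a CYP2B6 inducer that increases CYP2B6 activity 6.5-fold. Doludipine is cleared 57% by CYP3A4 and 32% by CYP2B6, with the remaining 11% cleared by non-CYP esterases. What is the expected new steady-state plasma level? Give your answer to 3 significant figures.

4.42 μmol/L

The CYP3A4 pathway (57% of clearance) increases to 3.9× activity: 0.57 × 3.9 = 2.223.
The CYP2B6 pathway (32% of clearance) is boosted to 6.5× activity: 0.32 × 6.5 = 2.08.
Non-CYP routes (11%) are unchanged.
CL_new/CL_old = 2.223 + 2.08 + 0.11 = 4.413.
New steady-state plasma level = 19.5 / 4.413 = 4.42 μmol/L (concentration scales inversely with clearance).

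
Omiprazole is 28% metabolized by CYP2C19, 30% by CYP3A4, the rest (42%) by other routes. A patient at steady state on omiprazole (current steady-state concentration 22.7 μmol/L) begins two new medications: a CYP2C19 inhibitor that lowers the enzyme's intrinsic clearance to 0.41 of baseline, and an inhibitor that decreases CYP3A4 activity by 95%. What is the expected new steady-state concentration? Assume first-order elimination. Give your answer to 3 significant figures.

41.3 μmol/L

The CYP2C19 pathway (28% of clearance) falls to 0.41× activity: 0.28 × 0.41 = 0.1148.
The CYP3A4 pathway (30% of clearance) falls to 0.05× activity: 0.3 × 0.05 = 0.015.
The remaining 42% of clearance is unaffected.
Relative clearance = 0.1148 + 0.015 + 0.42 = 0.5498.
New steady-state concentration = 22.7 / 0.5498 = 41.3 μmol/L (concentration scales inversely with clearance).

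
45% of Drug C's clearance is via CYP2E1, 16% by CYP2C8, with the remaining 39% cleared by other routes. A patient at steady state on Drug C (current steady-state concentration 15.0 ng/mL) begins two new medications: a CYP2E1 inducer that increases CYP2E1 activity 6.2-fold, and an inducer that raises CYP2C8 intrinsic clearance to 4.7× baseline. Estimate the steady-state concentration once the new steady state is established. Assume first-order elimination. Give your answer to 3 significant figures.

The CYP2E1 pathway (45% of clearance) rises to 6.2× activity: 0.45 × 6.2 = 2.79.
The CYP2C8 pathway (16% of clearance) rises to 4.7× activity: 0.16 × 4.7 = 0.752.
Non-CYP routes (39%) are unchanged.
New clearance relative to baseline: 2.79 + 0.752 + 0.39 = 3.932.
New steady-state concentration = 15.0 / 3.932 = 3.81 ng/mL (concentration scales inversely with clearance).

3.81 ng/mL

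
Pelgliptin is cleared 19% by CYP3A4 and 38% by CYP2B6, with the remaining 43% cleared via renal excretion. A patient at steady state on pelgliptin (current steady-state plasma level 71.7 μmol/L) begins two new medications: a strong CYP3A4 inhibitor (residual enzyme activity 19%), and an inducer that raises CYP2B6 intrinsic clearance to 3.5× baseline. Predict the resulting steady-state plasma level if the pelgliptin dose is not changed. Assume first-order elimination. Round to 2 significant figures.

The CYP3A4 pathway (19% of clearance) falls to 0.19× activity: 0.19 × 0.19 = 0.0361.
The CYP2B6 pathway (38% of clearance) rises to 3.5× activity: 0.38 × 3.5 = 1.33.
Non-CYP routes (43%) are unchanged.
Relative clearance = 0.0361 + 1.33 + 0.43 = 1.7961.
Steady-state plasma level ∝ 1/CL: new value = 71.7 / 1.7961 = 40 μmol/L.

40 μmol/L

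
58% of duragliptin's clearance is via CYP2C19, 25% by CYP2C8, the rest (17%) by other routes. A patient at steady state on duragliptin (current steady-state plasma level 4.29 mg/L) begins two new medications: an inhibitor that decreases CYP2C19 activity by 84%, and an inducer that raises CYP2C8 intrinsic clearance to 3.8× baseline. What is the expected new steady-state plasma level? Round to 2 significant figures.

3.5 mg/L

The CYP2C19 pathway (58% of clearance) drops to 0.16× activity: 0.58 × 0.16 = 0.0928.
The CYP2C8 pathway (25% of clearance) rises to 3.8× activity: 0.25 × 3.8 = 0.95.
The remaining 17% of clearance is unaffected.
New clearance relative to baseline: 0.0928 + 0.95 + 0.17 = 1.2128.
Steady-state plasma level ∝ 1/CL: new value = 4.29 / 1.2128 = 3.5 mg/L.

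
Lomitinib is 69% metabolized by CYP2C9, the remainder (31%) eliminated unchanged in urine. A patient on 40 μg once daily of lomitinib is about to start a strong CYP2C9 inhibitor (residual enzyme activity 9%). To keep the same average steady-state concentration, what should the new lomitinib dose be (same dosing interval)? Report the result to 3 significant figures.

14.9 μg

The CYP2C9 pathway (69% of clearance) drops to 0.09× activity: 0.69 × 0.09 = 0.0621.
The remaining 31% of clearance is unaffected.
Relative clearance = 0.0621 + 0.31 = 0.3721.
Css,avg = (dose rate)/CL, so holding Css fixed requires dose ∝ CL: 40 × 0.3721 = 14.9 μg.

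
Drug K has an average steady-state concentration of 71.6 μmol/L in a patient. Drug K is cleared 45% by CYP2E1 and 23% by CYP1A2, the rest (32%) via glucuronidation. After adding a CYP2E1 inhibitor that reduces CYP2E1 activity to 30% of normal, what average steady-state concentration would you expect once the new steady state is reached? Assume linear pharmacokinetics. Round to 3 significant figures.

The CYP2E1 pathway (45% of clearance) is reduced to 0.3× activity: 0.45 × 0.3 = 0.135.
CYP1A2 (23%) and the residual 32% are unaffected.
CL_new/CL_old = 0.135 + 0.23 + 0.32 = 0.685.
With dosing unchanged, average steady-state concentration scales as 1/CL: 71.6 / 0.685 = 105 μmol/L.

105 μmol/L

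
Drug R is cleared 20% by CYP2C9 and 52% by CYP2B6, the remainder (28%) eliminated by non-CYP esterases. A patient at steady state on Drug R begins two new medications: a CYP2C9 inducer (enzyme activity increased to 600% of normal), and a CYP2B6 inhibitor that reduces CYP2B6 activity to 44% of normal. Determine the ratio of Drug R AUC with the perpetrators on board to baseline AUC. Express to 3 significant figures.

The CYP2C9 pathway (20% of clearance) rises to 6× activity: 0.2 × 6 = 1.2.
The CYP2B6 pathway (52% of clearance) falls to 0.44× activity: 0.52 × 0.44 = 0.2288.
Non-CYP routes (28%) are unchanged.
CL_new/CL_old = 1.2 + 0.2288 + 0.28 = 1.7088.
AUC ∝ 1/CL: fold-change = 1 / 1.7088 = 0.585.

0.585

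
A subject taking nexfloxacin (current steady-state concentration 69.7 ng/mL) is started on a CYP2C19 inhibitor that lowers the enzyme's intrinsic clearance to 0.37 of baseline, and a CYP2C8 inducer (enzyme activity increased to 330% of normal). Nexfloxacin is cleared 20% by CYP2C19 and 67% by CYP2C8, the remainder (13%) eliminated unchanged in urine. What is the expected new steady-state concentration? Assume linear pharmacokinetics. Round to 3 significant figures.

CYP2C19: 0.2 × 0.37 = 0.074
CYP2C8: 0.67 × 3.3 = 2.211
Other: 0.13 (unchanged)
CL_new/CL_old = 0.074 + 2.211 + 0.13 = 2.415.
New steady-state concentration = 69.7 / 2.415 = 28.9 ng/mL (concentration scales inversely with clearance).

28.9 ng/mL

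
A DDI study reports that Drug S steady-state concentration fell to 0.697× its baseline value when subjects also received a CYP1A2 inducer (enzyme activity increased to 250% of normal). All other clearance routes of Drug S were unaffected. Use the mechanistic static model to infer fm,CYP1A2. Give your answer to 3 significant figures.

0.290

Let fm be the CYP1A2 fraction. New clearance relative to baseline = fm × 2.5 + (1 − fm).
Steady-state concentration ratio = 1 / (new CL fraction), so new CL fraction = 1 / 0.697 = 1.435.
fm × 2.5 + 1 − fm = 1.435  ⇒  fm × (2.5 − 1) = 0.4347  ⇒  fm = 0.290.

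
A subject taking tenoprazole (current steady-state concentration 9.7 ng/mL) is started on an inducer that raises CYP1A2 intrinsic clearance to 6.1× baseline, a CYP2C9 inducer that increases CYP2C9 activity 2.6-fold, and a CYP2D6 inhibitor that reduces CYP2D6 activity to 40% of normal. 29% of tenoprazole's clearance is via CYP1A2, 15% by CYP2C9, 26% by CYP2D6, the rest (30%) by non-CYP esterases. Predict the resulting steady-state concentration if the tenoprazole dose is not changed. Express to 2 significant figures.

3.8 ng/mL

The CYP1A2 pathway (29% of clearance) is boosted to 6.1× activity: 0.29 × 6.1 = 1.769.
The CYP2C9 pathway (15% of clearance) rises to 2.6× activity: 0.15 × 2.6 = 0.39.
The CYP2D6 pathway (26% of clearance) falls to 0.4× activity: 0.26 × 0.4 = 0.104.
The remaining 30% of clearance is unaffected.
New clearance relative to baseline: 1.769 + 0.39 + 0.104 + 0.3 = 2.563.
Steady-state concentration ∝ 1/CL: new value = 9.7 / 2.563 = 3.8 ng/mL.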